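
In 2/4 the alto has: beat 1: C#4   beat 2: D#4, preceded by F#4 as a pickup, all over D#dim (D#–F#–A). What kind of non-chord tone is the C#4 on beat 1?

Appoggiatura.

The harmony at that moment is D# diminished triad (D#, F#, A); C#4 is not a chord tone.
It is approached by leap down from F#4 and left by step up to D#4.
Leap in, step out, metrically accented — an appoggiatura.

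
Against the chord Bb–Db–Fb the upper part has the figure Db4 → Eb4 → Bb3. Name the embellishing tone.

The harmony at that moment is Bb diminished triad (Bb, Db, Fb); Eb4 is not a chord tone.
It is approached by step up from Db4 and left by leap down to Bb3.
Step in, leap out — an escape tone.

Eb4 is an escape tone.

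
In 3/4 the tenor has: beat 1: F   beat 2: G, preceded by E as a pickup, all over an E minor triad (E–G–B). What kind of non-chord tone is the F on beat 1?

The harmony at that moment is E minor triad (E, G, B); F is not a chord tone.
It is approached by step up from E and left by step up to G.
Step in, step out in the same direction — a passing tone.

Passing tone.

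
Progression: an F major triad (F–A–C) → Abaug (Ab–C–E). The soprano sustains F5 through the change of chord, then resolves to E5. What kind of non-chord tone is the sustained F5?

F5 is a suspension.

The harmony at that moment is Ab augmented triad (Ab, C, E); F5 is not a chord tone.
It is held over (the same pitch as the preceding F5) and left by step down to E5.
Held over from the previous chord and resolving down by step — a suspension.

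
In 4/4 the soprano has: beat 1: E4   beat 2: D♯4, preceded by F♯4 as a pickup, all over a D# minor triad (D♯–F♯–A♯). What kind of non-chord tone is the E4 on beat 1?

The harmony at that moment is D♯ minor triad (D♯, F♯, A♯); E4 is not a chord tone.
It is approached by step down from F♯4 and left by step down to D♯4.
Step in, step out in the same direction — a passing tone.

Passing tone.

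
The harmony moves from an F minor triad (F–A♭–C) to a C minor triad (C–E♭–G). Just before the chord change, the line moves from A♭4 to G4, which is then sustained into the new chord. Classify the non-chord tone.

G4 is an anticipation.

The harmony at that moment is F minor triad (F, A♭, C); G4 is not a chord tone.
It is approached by step down from A♭4 and then sustained as the same pitch into the next harmony.
Arriving early and becoming a chord tone when the harmony changes — an anticipation.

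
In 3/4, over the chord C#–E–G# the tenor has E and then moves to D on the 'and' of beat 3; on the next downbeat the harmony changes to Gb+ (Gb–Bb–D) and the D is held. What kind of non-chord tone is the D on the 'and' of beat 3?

The harmony at that moment is C# minor triad (C#, E, G#); D is not a chord tone.
It is approached by step down from E and then sustained as the same pitch into the next harmony.
Arriving early and becoming a chord tone when the harmony changes — an anticipation.

Anticipation.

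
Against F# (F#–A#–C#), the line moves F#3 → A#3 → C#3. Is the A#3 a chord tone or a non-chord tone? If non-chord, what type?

F# major triad contains F#, A#, C#; A# is the third, so it is a chord tone.

Chord tone (the third of F# major triad).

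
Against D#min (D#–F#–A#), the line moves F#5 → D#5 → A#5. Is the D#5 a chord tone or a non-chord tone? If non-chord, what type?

D# minor triad contains D#, F#, A#; D# is the root, so it is a chord tone.

Chord tone (the root of D# minor triad).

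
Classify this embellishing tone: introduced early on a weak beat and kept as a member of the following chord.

Approach: ahead of the chord change (typically by step), so it is dissonant against the current harmony. Departure: none — the same pitch is restated or held and is a chord tone of the new harmony.
Dissonant first, consonant once the harmony catches up: the note simply arrives early — an anticipation. (The reverse timing, consonant first and dissonant after the change, would be a suspension or retardation.)

Anticipation.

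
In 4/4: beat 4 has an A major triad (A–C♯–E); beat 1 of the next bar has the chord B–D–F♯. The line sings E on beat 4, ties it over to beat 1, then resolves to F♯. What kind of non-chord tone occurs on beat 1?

Retardation.

The harmony at that moment is B minor triad (B, D, F♯); E is not a chord tone.
It is held over (the same pitch as the preceding E) and left by step up to F♯.
Held over from the previous chord and resolving up by step — a retardation.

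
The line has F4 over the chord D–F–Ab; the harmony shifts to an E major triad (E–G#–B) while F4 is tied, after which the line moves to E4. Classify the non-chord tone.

The harmony at that moment is E major triad (E, G#, B); F4 is not a chord tone.
It is held over (the same pitch as the preceding F4) and left by step down to E4.
Held over from the previous chord and resolving down by step — a suspension.

F4 is a suspension.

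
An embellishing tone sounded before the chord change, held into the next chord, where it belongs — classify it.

Approach: ahead of the chord change (typically by step), so it is dissonant against the current harmony. Departure: none — the same pitch is restated or held and is a chord tone of the new harmony.
Dissonant first, consonant once the harmony catches up: the note simply arrives early — an anticipation. (The reverse timing, consonant first and dissonant after the change, would be a suspension or retardation.)

Anticipation.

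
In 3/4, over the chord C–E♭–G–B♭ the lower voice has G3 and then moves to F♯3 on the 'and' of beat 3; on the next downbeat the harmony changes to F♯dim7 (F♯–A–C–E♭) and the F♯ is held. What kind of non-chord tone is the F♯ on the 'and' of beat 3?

The harmony at that moment is C minor seventh chord (C, E♭, G, B♭); F♯3 is not a chord tone.
It is approached by step down from G3 and then sustained as the same pitch into the next harmony.
Arriving early and becoming a chord tone when the harmony changes — an anticipation.

Anticipation.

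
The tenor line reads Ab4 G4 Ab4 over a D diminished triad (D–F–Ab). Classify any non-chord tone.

The harmony at that moment is D diminished triad (D, F, Ab); G4 is not a chord tone.
It is approached by step down from Ab4 and left by step up to Ab4.
Step away and step back to the same note — a neighbor tone (lower neighbor).

G4 is a neighbor tone.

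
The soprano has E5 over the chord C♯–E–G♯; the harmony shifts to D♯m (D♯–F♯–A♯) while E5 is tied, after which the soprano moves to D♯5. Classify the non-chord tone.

The harmony at that moment is D♯ minor triad (D♯, F♯, A♯); E5 is not a chord tone.
It is held over (the same pitch as the preceding E5) and left by step down to D♯5.
Held over from the previous chord and resolving down by step — a suspension.

E5 is a suspension.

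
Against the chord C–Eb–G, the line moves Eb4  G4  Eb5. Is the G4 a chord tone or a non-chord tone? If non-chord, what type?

Chord tone (the fifth of C minor triad).

C minor triad contains C, Eb, G; G is the fifth, so it is a chord tone.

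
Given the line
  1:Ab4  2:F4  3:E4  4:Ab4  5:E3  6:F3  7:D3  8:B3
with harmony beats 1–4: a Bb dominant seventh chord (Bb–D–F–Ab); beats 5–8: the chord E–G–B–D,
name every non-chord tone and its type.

E4 (beat 3) — escape tone; F3 (beat 6) — escape tone.

The harmony at that moment is Bb dominant seventh chord (Bb, D, F, Ab); E4 is not a chord tone.
It is approached by step down from F4 and left by leap up to Ab4.
Step in, leap out — an escape tone.
The harmony at that moment is E minor seventh chord (E, G, B, D); F3 is not a chord tone.
It is approached by step up from E3 and left by leap down to D3.
Step in, leap out — an escape tone.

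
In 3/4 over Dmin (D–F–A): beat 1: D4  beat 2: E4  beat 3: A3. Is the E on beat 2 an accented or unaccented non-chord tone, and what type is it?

The harmony at that moment is D minor triad (D, F, A); E4 is not a chord tone.
It is approached by step up from D4 and left by leap down to A3.
Step in, leap out — an escape tone.
It falls on a weak beat, so it is unaccented.

Unaccented escape tone.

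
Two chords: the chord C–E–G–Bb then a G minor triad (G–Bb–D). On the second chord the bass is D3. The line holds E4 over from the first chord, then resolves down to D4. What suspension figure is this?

At the second chord the bass is D3. The suspended E4 lies a ninth above the bass; after resolving down by step to D4, the interval above the bass becomes an octave.
Suspension figures are named by those two intervals: 9–8.

9–8 suspension.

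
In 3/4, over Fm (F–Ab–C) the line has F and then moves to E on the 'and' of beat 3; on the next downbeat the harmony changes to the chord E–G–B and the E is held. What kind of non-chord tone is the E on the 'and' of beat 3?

The harmony at that moment is F minor triad (F, Ab, C); E is not a chord tone.
It is approached by step down from F and then sustained as the same pitch into the next harmony.
Arriving early and becoming a chord tone when the harmony changes — an anticipation.

Anticipation.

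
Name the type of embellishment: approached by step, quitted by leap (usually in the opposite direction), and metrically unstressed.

Escape tone.

Approach: by step. Departure: by leap. Metric position: weak.
Step in, leap out, from a weak position — an escape tone (échappée). (It is the mirror image of the appoggiatura, which leaps in and steps out on a strong beat.)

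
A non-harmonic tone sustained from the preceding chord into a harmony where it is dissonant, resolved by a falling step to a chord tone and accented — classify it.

Approach: by preparation — the pitch is first a chord tone, then held (tied or repeated) while the harmony changes under it. Departure: down by step. Metric position: strong.
A prepared dissonance that resolves downward by step — a suspension. (The same figure resolving upward would be a retardation.)

Suspension.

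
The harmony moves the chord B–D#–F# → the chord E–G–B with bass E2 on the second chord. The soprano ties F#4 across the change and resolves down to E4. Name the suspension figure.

At the second chord the bass is E2. The suspended F#4 lies a ninth above the bass; after resolving down by step to E4, the interval above the bass becomes an octave.
Suspension figures are named by those two intervals: 9–8.

9–8 suspension.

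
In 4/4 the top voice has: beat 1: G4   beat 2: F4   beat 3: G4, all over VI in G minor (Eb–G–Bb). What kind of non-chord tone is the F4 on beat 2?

Lower neighbor tone.

The harmony at that moment is Eb major triad (Eb, G, Bb); F4 is not a chord tone.
It is approached by step down from G4 and left by step up to G4.
Step away and step back to the same note — a neighbor tone (lower neighbor).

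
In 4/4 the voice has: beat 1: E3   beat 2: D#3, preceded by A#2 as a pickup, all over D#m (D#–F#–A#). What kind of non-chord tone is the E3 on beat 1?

Appoggiatura.

The harmony at that moment is D# minor triad (D#, F#, A#); E3 is not a chord tone.
It is approached by leap up from A#2 and left by step down to D#3.
Leap in, step out, metrically accented — an appoggiatura.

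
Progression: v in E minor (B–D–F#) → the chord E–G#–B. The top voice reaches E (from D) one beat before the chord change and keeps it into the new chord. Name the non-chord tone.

E is an anticipation.

The harmony at that moment is B minor triad (B, D, F#); E is not a chord tone.
It is approached by step up from D and then sustained as the same pitch into the next harmony.
Arriving early and becoming a chord tone when the harmony changes — an anticipation.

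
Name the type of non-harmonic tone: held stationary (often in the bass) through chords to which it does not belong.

Pedal tone.

Approach: none. Departure: none — a single pitch is sustained while the chords change around it, passing through harmonies that do not contain it.
No melodic motion at all; the dissonance is created entirely by the moving harmonies against the stationary note — a pedal tone (pedal point).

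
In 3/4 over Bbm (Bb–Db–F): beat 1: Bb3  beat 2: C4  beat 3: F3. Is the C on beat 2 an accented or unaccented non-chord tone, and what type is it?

The harmony at that moment is Bb minor triad (Bb, Db, F); C4 is not a chord tone.
It is approached by step up from Bb3 and left by leap down to F3.
Step in, leap out — an escape tone.
It falls on a weak beat, so it is unaccented.

Unaccented escape tone.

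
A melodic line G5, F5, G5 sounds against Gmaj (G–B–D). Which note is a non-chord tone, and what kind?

F5 is a neighbor tone.

The harmony at that moment is G major triad (G, B, D); F5 is not a chord tone.
It is approached by step down from G5 and left by step up to G5.
Step away and step back to the same note — a neighbor tone (lower neighbor).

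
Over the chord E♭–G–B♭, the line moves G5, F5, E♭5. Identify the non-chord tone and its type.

F5 is a passing tone.

The harmony at that moment is E♭ major triad (E♭, G, B♭); F5 is not a chord tone.
It is approached by step down from G5 and left by step down to E♭5.
Step in, step out in the same direction — a passing tone.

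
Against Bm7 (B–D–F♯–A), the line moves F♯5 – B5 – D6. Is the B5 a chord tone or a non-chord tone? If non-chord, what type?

B minor seventh chord contains B, D, F♯, A; B is the root, so it is a chord tone.

Chord tone (the root of B minor seventh chord).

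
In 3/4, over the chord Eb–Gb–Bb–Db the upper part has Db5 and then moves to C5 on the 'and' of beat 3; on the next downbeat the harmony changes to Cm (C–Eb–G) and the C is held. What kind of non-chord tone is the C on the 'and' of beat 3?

The harmony at that moment is Eb minor seventh chord (Eb, Gb, Bb, Db); C5 is not a chord tone.
It is approached by step down from Db5 and then sustained as the same pitch into the next harmony.
Arriving early and becoming a chord tone when the harmony changes — an anticipation.

Anticipation.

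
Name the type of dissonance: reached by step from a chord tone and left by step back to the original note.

Neighbor tone.

Approach: by step. Departure: by step in the opposite direction, back to the starting pitch.
Stepwise on both sides but reversing to return to the same chord tone — a neighbor tone. (Had it continued onward in the same direction it would be a passing tone instead.)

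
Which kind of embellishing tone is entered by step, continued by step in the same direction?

Approach: by step. Departure: by step, continuing in the same direction.
Stepwise on both sides with no change of direction means the note fills in the space between two different chord tones — a passing tone. (Had it turned back to its starting note it would be a neighbor tone instead.)

Passing tone.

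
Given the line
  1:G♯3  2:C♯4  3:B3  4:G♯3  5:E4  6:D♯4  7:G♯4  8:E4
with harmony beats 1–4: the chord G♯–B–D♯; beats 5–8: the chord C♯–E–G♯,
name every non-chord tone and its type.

The harmony at that moment is G♯ minor triad (G♯, B, D♯); C♯4 is not a chord tone.
It is approached by leap up from G♯3 and left by step down to B3.
Leap in, step out — an appoggiatura.
The harmony at that moment is C♯ minor triad (C♯, E, G♯); D♯4 is not a chord tone.
It is approached by step down from E4 and left by leap up to G♯4.
Step in, leap out — an escape tone.

C♯4 (beat 2) — appoggiatura; D♯4 (beat 6) — escape tone.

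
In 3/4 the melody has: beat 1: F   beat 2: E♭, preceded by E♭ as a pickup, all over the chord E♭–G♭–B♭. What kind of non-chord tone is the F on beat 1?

Upper neighbor tone.

The harmony at that moment is E♭ minor triad (E♭, G♭, B♭); F is not a chord tone.
It is approached by step up from E♭ and left by step down to E♭.
Step away and step back to the same note — a neighbor tone (upper neighbor).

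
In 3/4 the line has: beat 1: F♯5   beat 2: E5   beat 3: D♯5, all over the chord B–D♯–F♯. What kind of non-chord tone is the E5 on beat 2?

The harmony at that moment is B major triad (B, D♯, F♯); E5 is not a chord tone.
It is approached by step down from F♯5 and left by step down to D♯5.
Step in, step out in the same direction — a passing tone.

Passing tone.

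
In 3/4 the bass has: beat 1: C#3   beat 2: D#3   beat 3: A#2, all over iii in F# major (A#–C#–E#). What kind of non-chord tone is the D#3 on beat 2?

The harmony at that moment is A# minor triad (A#, C#, E#); D#3 is not a chord tone.
It is approached by step up from C#3 and left by leap down to A#2.
Step in, leap out, on a weak beat — an escape tone.

Escape tone.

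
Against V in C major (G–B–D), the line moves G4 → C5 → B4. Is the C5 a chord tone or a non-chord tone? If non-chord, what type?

Non-chord tone — an appoggiatura.

The harmony at that moment is G major triad (G, B, D); C5 is not a chord tone.
It is approached by leap up from G4 and left by step down to B4.
Leap in, step out — an appoggiatura.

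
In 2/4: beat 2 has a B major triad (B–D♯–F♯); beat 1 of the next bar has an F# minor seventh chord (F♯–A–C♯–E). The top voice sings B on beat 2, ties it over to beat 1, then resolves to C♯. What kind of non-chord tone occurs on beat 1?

Retardation.

The harmony at that moment is F♯ minor seventh chord (F♯, A, C♯, E); B is not a chord tone.
It is held over (the same pitch as the preceding B) and left by step up to C♯.
Held over from the previous chord and resolving up by step — a retardation.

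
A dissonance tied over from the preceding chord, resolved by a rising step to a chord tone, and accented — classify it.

Approach: by preparation — the pitch is first a chord tone, then held (tied or repeated) while the harmony changes under it. Departure: up by step. Metric position: strong.
A prepared dissonance that resolves upward by step — a retardation. (The same figure resolving downward would be a suspension.)

Retardation.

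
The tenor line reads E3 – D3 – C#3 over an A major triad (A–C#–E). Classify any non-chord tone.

D3 is a passing tone.

The harmony at that moment is A major triad (A, C#, E); D3 is not a chord tone.
It is approached by step down from E3 and left by step down to C#3.
Step in, step out in the same direction — a passing tone.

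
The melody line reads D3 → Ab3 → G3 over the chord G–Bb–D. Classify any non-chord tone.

The harmony at that moment is G minor triad (G, Bb, D); Ab3 is not a chord tone.
It is approached by leap up from D3 and left by step down to G3.
Leap in, step out — an appoggiatura.

Ab3 is an appoggiatura.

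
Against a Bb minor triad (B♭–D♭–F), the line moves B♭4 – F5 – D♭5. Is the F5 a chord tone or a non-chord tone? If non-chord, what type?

Chord tone (the fifth of Bb minor triad).

Bb minor triad contains B♭, D♭, F; F is the fifth, so it is a chord tone.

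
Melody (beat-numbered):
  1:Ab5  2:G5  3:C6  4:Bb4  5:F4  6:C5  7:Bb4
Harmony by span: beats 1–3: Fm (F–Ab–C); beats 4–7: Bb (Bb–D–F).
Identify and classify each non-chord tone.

G5 (beat 2) — escape tone; C5 (beat 6) — appoggiatura.

The harmony at that moment is F minor triad (F, Ab, C); G5 is not a chord tone.
It is approached by step down from Ab5 and left by leap up to C6.
Step in, leap out — an escape tone.
The harmony at that moment is Bb major triad (Bb, D, F); C5 is not a chord tone.
It is approached by leap up from F4 and left by step down to Bb4.
Leap in, step out — an appoggiatura.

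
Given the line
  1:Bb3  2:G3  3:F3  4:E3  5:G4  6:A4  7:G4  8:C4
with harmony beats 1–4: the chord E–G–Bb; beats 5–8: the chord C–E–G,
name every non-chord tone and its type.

F3 (beat 3) — passing tone; A4 (beat 6) — neighbor tone.

The harmony at that moment is E diminished triad (E, G, Bb); F3 is not a chord tone.
It is approached by step down from G3 and left by step down to E3.
Step in, step out in the same direction — a passing tone.
The harmony at that moment is C major triad (C, E, G); A4 is not a chord tone.
It is approached by step up from G4 and left by step down to G4.
Step away and step back to the same note — a neighbor tone (upper neighbor).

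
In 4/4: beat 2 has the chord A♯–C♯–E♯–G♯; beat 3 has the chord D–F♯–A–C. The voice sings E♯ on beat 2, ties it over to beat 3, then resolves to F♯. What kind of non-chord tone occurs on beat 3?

Retardation.

The harmony at that moment is D dominant seventh chord (D, F♯, A, C); E♯ is not a chord tone.
It is held over (the same pitch as the preceding E♯) and left by step up to F♯.
Held over from the previous chord and resolving up by step — a retardation.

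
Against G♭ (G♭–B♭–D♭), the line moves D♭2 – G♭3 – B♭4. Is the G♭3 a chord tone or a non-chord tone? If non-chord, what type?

Gb major triad contains G♭, B♭, D♭; G♭ is the root, so it is a chord tone.

Chord tone (the root of Gb major triad).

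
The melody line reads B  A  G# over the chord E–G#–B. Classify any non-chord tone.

A is a passing tone.

The harmony at that moment is E major triad (E, G#, B); A is not a chord tone.
It is approached by step down from B and left by step down to G#.
Step in, step out in the same direction — a passing tone.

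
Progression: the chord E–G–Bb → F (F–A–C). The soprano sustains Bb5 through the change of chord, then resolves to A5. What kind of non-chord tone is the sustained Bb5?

The harmony at that moment is F major triad (F, A, C); Bb5 is not a chord tone.
It is held over (the same pitch as the preceding Bb5) and left by step down to A5.
Held over from the previous chord and resolving down by step — a suspension.

Bb5 is a suspension.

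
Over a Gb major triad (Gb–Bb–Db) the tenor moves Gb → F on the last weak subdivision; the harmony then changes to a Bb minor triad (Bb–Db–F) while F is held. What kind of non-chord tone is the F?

The harmony at that moment is Gb major triad (Gb, Bb, Db); F is not a chord tone.
It is approached by step down from Gb and then sustained as the same pitch into the next harmony.
Arriving early and becoming a chord tone when the harmony changes — an anticipation.

F is an anticipation.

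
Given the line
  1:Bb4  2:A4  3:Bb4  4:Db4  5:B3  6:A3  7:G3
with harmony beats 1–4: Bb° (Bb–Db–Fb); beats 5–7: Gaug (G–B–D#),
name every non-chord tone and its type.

The harmony at that moment is Bb diminished triad (Bb, Db, Fb); A4 is not a chord tone.
It is approached by step down from Bb4 and left by step up to Bb4.
Step away and step back to the same note — a neighbor tone (lower neighbor).
The harmony at that moment is G augmented triad (G, B, D#); A3 is not a chord tone.
It is approached by step down from B3 and left by step down to G3.
Step in, step out in the same direction — a passing tone.

A4 (beat 2) — neighbor tone; A3 (beat 6) — passing tone.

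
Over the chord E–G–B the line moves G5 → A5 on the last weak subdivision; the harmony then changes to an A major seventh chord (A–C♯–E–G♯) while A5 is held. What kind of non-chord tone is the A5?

The harmony at that moment is E minor triad (E, G, B); A5 is not a chord tone.
It is approached by step up from G5 and then sustained as the same pitch into the next harmony.
Arriving early and becoming a chord tone when the harmony changes — an anticipation.

A5 is an anticipation.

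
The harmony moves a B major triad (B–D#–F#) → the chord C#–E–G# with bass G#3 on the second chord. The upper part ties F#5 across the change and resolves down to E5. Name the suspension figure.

7–6 suspension.

At the second chord the bass is G#3. The suspended F#5 lies a seventh above the bass; after resolving down by step to E5, the interval above the bass becomes a sixth.
Suspension figures are named by those two intervals: 7–6.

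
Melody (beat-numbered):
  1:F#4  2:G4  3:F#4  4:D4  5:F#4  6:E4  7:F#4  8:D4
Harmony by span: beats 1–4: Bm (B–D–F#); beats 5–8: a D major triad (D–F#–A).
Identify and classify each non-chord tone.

The harmony at that moment is B minor triad (B, D, F#); G4 is not a chord tone.
It is approached by step up from F#4 and left by step down to F#4.
Step away and step back to the same note — a neighbor tone (upper neighbor).
The harmony at that moment is D major triad (D, F#, A); E4 is not a chord tone.
It is approached by step down from F#4 and left by step up to F#4.
Step away and step back to the same note — a neighbor tone (lower neighbor).

G4 (beat 2) — neighbor tone; E4 (beat 6) — neighbor tone.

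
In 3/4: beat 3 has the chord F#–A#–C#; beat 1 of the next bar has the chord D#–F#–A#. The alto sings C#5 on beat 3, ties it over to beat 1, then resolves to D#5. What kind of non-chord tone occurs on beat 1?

Retardation.

The harmony at that moment is D# minor triad (D#, F#, A#); C#5 is not a chord tone.
It is held over (the same pitch as the preceding C#5) and left by step up to D#5.
Held over from the previous chord and resolving up by step — a retardation.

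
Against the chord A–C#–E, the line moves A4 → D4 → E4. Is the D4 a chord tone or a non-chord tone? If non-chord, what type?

Non-chord tone — an appoggiatura.

The harmony at that moment is A major triad (A, C#, E); D4 is not a chord tone.
It is approached by leap down from A4 and left by step up to E4.
Leap in, step out — an appoggiatura.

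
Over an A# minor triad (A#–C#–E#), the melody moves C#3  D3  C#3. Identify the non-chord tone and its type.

The harmony at that moment is A# minor triad (A#, C#, E#); D3 is not a chord tone.
It is approached by step up from C#3 and left by step down to C#3.
Step away and step back to the same note — a neighbor tone (upper neighbor).

D3 is a neighbor tone.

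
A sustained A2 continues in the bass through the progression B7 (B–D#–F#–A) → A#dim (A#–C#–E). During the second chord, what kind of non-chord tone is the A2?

Pedal tone (pedal point).

The harmony at that moment is A# diminished triad (A#, C#, E); A2 is not a chord tone.
It is held over (the same pitch as the preceding A2) and then sustained as the same pitch into the next harmony.
Sustained through a change of harmony — a pedal tone.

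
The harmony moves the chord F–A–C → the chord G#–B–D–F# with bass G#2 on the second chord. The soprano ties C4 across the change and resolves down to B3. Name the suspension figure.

4–3 suspension.

At the second chord the bass is G#2. The suspended C4 lies a fourth above the bass; after resolving down by step to B3, the interval above the bass becomes a third.
Suspension figures are named by those two intervals: 4–3.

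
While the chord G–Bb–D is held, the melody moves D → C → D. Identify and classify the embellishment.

C is a neighbor tone.

The harmony at that moment is G minor triad (G, Bb, D); C is not a chord tone.
It is approached by step down from D and left by step up to D.
Step away and step back to the same note — a neighbor tone (lower neighbor).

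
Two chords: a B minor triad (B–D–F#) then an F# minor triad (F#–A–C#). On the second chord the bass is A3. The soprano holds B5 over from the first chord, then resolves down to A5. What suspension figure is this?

9–8 suspension.

At the second chord the bass is A3. The suspended B5 lies a ninth above the bass; after resolving down by step to A5, the interval above the bass becomes an octave.
Suspension figures are named by those two intervals: 9–8.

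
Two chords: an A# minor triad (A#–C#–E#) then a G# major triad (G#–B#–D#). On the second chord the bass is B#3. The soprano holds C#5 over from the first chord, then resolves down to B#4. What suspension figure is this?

9–8 suspension.

At the second chord the bass is B#3. The suspended C#5 lies a ninth above the bass; after resolving down by step to B#4, the interval above the bass becomes an octave.
Suspension figures are named by those two intervals: 9–8.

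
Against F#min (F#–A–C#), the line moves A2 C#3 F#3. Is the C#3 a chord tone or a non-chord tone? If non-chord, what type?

Chord tone (the fifth of F# minor triad).

F# minor triad contains F#, A, C#; C# is the fifth, so it is a chord tone.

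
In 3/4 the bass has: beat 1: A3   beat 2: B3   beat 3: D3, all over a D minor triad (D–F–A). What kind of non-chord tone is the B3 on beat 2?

Escape tone.

The harmony at that moment is D minor triad (D, F, A); B3 is not a chord tone.
It is approached by step up from A3 and left by leap down to D3.
Step in, leap out, on a weak beat — an escape tone.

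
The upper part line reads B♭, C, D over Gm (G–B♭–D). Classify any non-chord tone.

The harmony at that moment is G minor triad (G, B♭, D); C is not a chord tone.
It is approached by step up from B♭ and left by step up to D.
Step in, step out in the same direction — a passing tone.

C is a passing tone.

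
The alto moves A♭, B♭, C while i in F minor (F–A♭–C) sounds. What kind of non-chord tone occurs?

B♭ is a passing tone.

The harmony at that moment is F minor triad (F, A♭, C); B♭ is not a chord tone.
It is approached by step up from A♭ and left by step up to C.
Step in, step out in the same direction — a passing tone.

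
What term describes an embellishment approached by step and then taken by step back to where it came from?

Neighbor tone.

Approach: by step. Departure: by step in the opposite direction, back to the starting pitch.
Stepwise on both sides but reversing to return to the same chord tone — a neighbor tone. (Had it continued onward in the same direction it would be a passing tone instead.)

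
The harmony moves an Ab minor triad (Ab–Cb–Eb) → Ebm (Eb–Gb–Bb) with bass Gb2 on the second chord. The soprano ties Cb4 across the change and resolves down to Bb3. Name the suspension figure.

4–3 suspension.

At the second chord the bass is Gb2. The suspended Cb4 lies a fourth above the bass; after resolving down by step to Bb3, the interval above the bass becomes a third.
Suspension figures are named by those two intervals: 4–3.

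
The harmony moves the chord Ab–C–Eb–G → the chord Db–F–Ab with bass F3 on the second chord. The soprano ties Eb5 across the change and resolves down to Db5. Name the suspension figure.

At the second chord the bass is F3. The suspended Eb5 lies a seventh above the bass; after resolving down by step to Db5, the interval above the bass becomes a sixth.
Suspension figures are named by those two intervals: 7–6.

7–6 suspension.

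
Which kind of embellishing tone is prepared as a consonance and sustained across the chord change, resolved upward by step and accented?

Retardation.

Approach: by preparation — the pitch is first a chord tone, then held (tied or repeated) while the harmony changes under it. Departure: up by step. Metric position: strong.
A prepared dissonance that resolves upward by step — a retardation. (The same figure resolving downward would be a suspension.)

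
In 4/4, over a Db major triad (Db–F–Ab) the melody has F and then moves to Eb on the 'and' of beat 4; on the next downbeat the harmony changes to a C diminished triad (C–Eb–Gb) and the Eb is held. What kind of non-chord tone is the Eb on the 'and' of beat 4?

Anticipation.

The harmony at that moment is Db major triad (Db, F, Ab); Eb is not a chord tone.
It is approached by step down from F and then sustained as the same pitch into the next harmony.
Arriving early and becoming a chord tone when the harmony changes — an anticipation.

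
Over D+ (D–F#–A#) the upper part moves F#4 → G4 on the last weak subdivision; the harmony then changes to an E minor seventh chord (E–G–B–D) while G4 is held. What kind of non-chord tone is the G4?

The harmony at that moment is D augmented triad (D, F#, A#); G4 is not a chord tone.
It is approached by step up from F#4 and then sustained as the same pitch into the next harmony.
Arriving early and becoming a chord tone when the harmony changes — an anticipation.

G4 is an anticipation.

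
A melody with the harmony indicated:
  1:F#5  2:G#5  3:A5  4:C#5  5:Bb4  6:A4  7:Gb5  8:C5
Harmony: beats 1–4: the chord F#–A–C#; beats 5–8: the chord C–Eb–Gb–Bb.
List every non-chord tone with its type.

G#5 (beat 2) — passing tone; A4 (beat 6) — escape tone.

The harmony at that moment is F# minor triad (F#, A, C#); G#5 is not a chord tone.
It is approached by step up from F#5 and left by step up to A5.
Step in, step out in the same direction — a passing tone.
The harmony at that moment is C half-diminished seventh chord (C, Eb, Gb, Bb); A4 is not a chord tone.
It is approached by step down from Bb4 and left by leap up to Gb5.
Step in, leap out — an escape tone.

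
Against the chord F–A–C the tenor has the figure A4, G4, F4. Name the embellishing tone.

G4 is a passing tone.

The harmony at that moment is F major triad (F, A, C); G4 is not a chord tone.
It is approached by step down from A4 and left by step down to F4.
Step in, step out in the same direction — a passing tone.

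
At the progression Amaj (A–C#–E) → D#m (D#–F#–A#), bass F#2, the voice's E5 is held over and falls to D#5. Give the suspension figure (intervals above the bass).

7–6 suspension.

At the second chord the bass is F#2. The suspended E5 lies a seventh above the bass; after resolving down by step to D#5, the interval above the bass becomes a sixth.
Suspension figures are named by those two intervals: 7–6.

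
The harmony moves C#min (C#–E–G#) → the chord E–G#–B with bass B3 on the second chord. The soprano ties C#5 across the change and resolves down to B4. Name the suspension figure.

9–8 suspension.

At the second chord the bass is B3. The suspended C#5 lies a ninth above the bass; after resolving down by step to B4, the interval above the bass becomes an octave.
Suspension figures are named by those two intervals: 9–8.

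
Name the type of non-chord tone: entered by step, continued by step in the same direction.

Approach: by step. Departure: by step, continuing in the same direction.
Stepwise on both sides with no change of direction means the note fills in the space between two different chord tones — a passing tone. (Had it turned back to its starting note it would be a neighbor tone instead.)

Passing tone.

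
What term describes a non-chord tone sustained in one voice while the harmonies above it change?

Approach: none. Departure: none — a single pitch is sustained while the chords change around it, passing through harmonies that do not contain it.
No melodic motion at all; the dissonance is created entirely by the moving harmonies against the stationary note — a pedal tone (pedal point).

Pedal tone.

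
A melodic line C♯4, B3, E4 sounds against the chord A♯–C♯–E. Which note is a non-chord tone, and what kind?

B3 is an escape tone.

The harmony at that moment is A♯ diminished triad (A♯, C♯, E); B3 is not a chord tone.
It is approached by step down from C♯4 and left by leap up to E4.
Step in, leap out — an escape tone.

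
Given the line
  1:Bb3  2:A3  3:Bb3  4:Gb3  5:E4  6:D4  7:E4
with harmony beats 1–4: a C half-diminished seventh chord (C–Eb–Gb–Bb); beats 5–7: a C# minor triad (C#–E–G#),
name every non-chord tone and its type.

A3 (beat 2) — neighbor tone; D4 (beat 6) — neighbor tone.

The harmony at that moment is C half-diminished seventh chord (C, Eb, Gb, Bb); A3 is not a chord tone.
It is approached by step down from Bb3 and left by step up to Bb3.
Step away and step back to the same note — a neighbor tone (lower neighbor).
The harmony at that moment is C# minor triad (C#, E, G#); D4 is not a chord tone.
It is approached by step down from E4 and left by step up to E4.
Step away and step back to the same note — a neighbor tone (lower neighbor).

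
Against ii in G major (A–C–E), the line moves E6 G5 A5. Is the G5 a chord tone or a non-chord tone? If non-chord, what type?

Non-chord tone — an appoggiatura.

The harmony at that moment is A minor triad (A, C, E); G5 is not a chord tone.
It is approached by leap down from E6 and left by step up to A5.
Leap in, step out — an appoggiatura.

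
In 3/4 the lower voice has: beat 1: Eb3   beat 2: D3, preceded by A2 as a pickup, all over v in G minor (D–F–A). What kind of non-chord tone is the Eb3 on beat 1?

Appoggiatura.

The harmony at that moment is D minor triad (D, F, A); Eb3 is not a chord tone.
It is approached by leap up from A2 and left by step down to D3.
Leap in, step out, metrically accented — an appoggiatura.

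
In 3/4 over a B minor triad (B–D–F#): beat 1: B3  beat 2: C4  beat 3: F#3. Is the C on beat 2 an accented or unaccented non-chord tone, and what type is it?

The harmony at that moment is B minor triad (B, D, F#); C4 is not a chord tone.
It is approached by step up from B3 and left by leap down to F#3.
Step in, leap out — an escape tone.
It falls on a weak beat, so it is unaccented.

Unaccented escape tone.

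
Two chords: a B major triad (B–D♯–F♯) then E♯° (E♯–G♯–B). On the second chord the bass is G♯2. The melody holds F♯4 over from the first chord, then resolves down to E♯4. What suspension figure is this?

At the second chord the bass is G♯2. The suspended F♯4 lies a seventh above the bass; after resolving down by step to E♯4, the interval above the bass becomes a sixth.
Suspension figures are named by those two intervals: 7–6.

7–6 suspension.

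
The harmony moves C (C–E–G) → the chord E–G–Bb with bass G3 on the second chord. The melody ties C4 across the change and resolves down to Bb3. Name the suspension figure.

4–3 suspension.

At the second chord the bass is G3. The suspended C4 lies a fourth above the bass; after resolving down by step to Bb3, the interval above the bass becomes a third.
Suspension figures are named by those two intervals: 4–3.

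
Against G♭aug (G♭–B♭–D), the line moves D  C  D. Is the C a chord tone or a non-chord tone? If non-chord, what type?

The harmony at that moment is G♭ augmented triad (G♭, B♭, D); C is not a chord tone.
It is approached by step down from D and left by step up to D.
Step away and step back to the same note — a neighbor tone (lower neighbor).

Non-chord tone — a neighbor tone.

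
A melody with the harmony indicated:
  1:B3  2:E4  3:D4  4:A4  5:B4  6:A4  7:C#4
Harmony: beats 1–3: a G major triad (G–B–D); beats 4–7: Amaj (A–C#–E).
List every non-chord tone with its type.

E4 (beat 2) — appoggiatura; B4 (beat 5) — neighbor tone.

The harmony at that moment is G major triad (G, B, D); E4 is not a chord tone.
It is approached by leap up from B3 and left by step down to D4.
Leap in, step out — an appoggiatura.
The harmony at that moment is A major triad (A, C#, E); B4 is not a chord tone.
It is approached by step up from A4 and left by step down to A4.
Step away and step back to the same note — a neighbor tone (upper neighbor).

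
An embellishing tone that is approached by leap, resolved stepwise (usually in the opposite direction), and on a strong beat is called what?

Approach: by leap. Departure: by step. Metric position: strong.
Leap in, step out, in a metrically strong position — an appoggiatura. (It is the mirror image of the escape tone, which steps in and leaps out from a weak position.)

Appoggiatura.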